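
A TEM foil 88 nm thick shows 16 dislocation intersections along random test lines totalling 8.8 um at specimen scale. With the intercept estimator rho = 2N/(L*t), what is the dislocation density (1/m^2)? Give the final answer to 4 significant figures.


rho = 2N / (L * t)
L = 8.8 um = 8.8e-06 m, t = 88 nm = 8.8e-08 m
rho = 2 * 16 / (8.8e-06 * 8.8e-08)
rho = 4.132e+13 1/m^2


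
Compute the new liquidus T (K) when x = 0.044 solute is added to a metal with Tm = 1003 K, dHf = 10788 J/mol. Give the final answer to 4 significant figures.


dT = R*Tm^2*x / dHf
dT = 8.314 * 1003^2 * 0.044 / 10788
dT = 34.1133 K
T_new = 1003 - 34.1133 = 968.9 K


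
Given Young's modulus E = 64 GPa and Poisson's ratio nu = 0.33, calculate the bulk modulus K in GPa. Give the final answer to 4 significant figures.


K = E / (3*(1-2*nu))
K = 64 / (3*(1-2*0.33))
K = 62.75 GPa


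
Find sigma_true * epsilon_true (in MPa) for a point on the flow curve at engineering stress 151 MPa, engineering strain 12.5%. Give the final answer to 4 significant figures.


sigma_true = sigma_eng * (1 + epsilon_eng)
sigma_true = 151 * (1 + 0.125) = 169.875 MPa
epsilon_true = ln(1 + epsilon_eng)
epsilon_true = ln(1 + 0.125) = 0.117783
sigma_true * epsilon_true = 169.875 * 0.117783 = 20.01 MPa


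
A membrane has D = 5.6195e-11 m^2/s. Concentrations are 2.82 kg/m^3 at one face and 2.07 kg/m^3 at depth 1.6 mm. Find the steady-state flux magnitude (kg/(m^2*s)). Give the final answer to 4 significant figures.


J = -D * (dC/dx) = D * (C1 - C2) / dx
J = 5.6195e-11 * (2.82 - 2.07) / 1.6e-03
J = 2.634e-08 kg/(m^2*s)


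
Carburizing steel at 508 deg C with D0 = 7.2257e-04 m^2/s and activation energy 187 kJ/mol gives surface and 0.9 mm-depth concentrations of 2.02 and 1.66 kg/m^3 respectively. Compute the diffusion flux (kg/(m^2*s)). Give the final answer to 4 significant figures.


Step 1: D = D0 * exp(-Qd/(R*T))
T = 508 + 273.15 = 781.15 K
D = 7.2257e-04 * exp(-187e3 / (8.314 * 781.15)) = 2.25915e-16 m^2/s
Step 2: J = D * (C1 - C2) / dx
J = 2.25915e-16 * (2.02 - 1.66) / 9e-04
J = 9.037e-14 kg/(m^2*s)


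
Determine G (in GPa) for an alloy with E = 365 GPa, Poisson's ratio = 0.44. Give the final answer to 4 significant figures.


G = E / (2*(1+nu))
G = 365 / (2*(1+0.44))
G = 126.7 GPa


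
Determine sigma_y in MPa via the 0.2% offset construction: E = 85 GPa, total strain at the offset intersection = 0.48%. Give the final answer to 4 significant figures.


Offset strain = 0.002
Elastic strain at yield = total_strain - offset = 4.8e-03 - 0.002 = 2.8e-03
sigma_y = E * elastic_strain = 85000 * 2.8e-03
sigma_y = 238 MPa


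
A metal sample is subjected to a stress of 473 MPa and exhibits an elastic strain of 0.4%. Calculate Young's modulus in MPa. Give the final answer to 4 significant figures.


E = sigma / epsilon
epsilon = 0.4% = 4e-03
E = 473 / 4e-03
E = 118300 MPa


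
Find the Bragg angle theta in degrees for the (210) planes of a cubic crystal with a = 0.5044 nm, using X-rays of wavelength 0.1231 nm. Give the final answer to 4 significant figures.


d = a / sqrt(h^2+k^2+l^2)
d = 0.5044 / sqrt(5) = 0.225575 nm
lambda = 2*d*sin(theta)  =>  sin(theta) = lambda / (2*d)
sin(theta) = 0.1231 / (2 * 0.225575) = 0.272859
theta = 15.83 deg


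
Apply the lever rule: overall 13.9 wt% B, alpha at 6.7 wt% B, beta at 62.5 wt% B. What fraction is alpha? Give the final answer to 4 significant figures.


f_alpha = (C_beta - C0) / (C_beta - C_alpha)
f_alpha = (62.5 - 13.9) / (62.5 - 6.7)
f_alpha = 0.871


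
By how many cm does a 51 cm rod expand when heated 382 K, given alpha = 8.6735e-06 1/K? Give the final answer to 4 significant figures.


dL = L0 * alpha * dT
dL = 51 * 8.6735e-06 * 382
dL = 0.169 cm


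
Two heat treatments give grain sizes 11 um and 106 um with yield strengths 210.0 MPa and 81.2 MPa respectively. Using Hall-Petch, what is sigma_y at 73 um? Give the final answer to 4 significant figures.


sigma_y = sigma0 + k / sqrt(d)
1/sqrt(d1) = 1/sqrt(1.1e-05) = 301.511;  1/sqrt(d2) = 97.1286
k = (sigma1 - sigma2) / (1/sqrt(d1) - 1/sqrt(d2)) = (210.0 - 81.2) / (301.511 - 97.1286) = 0.63019 MPa*m^0.5
sigma0 = sigma1 - k/sqrt(d1) = 210.0 - 0.63019*301.511 = 19.9905 MPa
sigma_y(d3) = 19.9905 + 0.63019 / sqrt(7.3e-05) = 93.75 MPa


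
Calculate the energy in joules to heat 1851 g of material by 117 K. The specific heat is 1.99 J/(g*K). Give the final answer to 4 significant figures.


Q = m * cp * dT
Q = 1851 * 1.99 * 117
Q = 431000 J


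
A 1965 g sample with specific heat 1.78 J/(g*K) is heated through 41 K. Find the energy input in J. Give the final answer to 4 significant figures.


Q = m * cp * dT
Q = 1965 * 1.78 * 41
Q = 143400 J


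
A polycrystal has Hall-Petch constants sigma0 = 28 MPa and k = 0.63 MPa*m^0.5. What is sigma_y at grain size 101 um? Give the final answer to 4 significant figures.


sigma_y = sigma0 + k / sqrt(d)
d = 101 um = 1.01e-04 m
sigma_y = 28 + 0.63 / sqrt(1.01e-04)
sigma_y = 90.69 MPa


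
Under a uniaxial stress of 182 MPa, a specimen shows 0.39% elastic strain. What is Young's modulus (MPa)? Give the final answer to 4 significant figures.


E = sigma / epsilon
epsilon = 0.39% = 3.9e-03
E = 182 / 3.9e-03
E = 46670 MPa


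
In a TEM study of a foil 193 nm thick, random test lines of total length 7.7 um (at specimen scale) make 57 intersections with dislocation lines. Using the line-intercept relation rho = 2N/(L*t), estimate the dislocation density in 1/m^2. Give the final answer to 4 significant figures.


rho = 2N / (L * t)
L = 7.7 um = 7.7e-06 m, t = 193 nm = 1.93e-07 m
rho = 2 * 57 / (7.7e-06 * 1.93e-07)
rho = 7.671e+13 1/m^2


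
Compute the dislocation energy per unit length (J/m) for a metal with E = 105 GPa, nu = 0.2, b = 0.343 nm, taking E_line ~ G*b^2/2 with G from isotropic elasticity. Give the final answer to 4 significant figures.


Step 1: G = E / (2*(1+nu))
G = 105 / (2*(1+0.2)) = 43.75 GPa = 4.375e+10 Pa
Step 2: E_line = G*b^2/2
b = 0.343 nm = 3.43e-10 m
E_line = 0.5 * 4.375e+10 * (3.43e-10)^2 = 2.574e-09 J/m


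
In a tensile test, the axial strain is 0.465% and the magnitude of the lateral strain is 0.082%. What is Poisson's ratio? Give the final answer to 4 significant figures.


nu = -epsilon_lat / epsilon_axial
Lateral strain is contraction (negative), so using magnitudes:
nu = 0.082 / 0.465
nu = 0.1763


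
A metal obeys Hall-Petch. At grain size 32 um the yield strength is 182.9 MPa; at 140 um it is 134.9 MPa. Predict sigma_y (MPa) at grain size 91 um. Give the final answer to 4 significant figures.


sigma_y = sigma0 + k / sqrt(d)
1/sqrt(d1) = 1/sqrt(3.2e-05) = 176.777;  1/sqrt(d2) = 84.5154
k = (sigma1 - sigma2) / (1/sqrt(d1) - 1/sqrt(d2)) = (182.9 - 134.9) / (176.777 - 84.5154) = 0.520262 MPa*m^0.5
sigma0 = sigma1 - k/sqrt(d1) = 182.9 - 0.520262*176.777 = 90.9299 MPa
sigma_y(d3) = 90.9299 + 0.520262 / sqrt(9.1e-05) = 145.5 MPa


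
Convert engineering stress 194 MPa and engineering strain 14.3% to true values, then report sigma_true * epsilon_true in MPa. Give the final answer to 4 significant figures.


sigma_true = sigma_eng * (1 + epsilon_eng)
sigma_true = 194 * (1 + 0.143) = 221.742 MPa
epsilon_true = ln(1 + epsilon_eng)
epsilon_true = ln(1 + 0.143) = 0.133656
sigma_true * epsilon_true = 221.742 * 0.133656 = 29.64 MPa


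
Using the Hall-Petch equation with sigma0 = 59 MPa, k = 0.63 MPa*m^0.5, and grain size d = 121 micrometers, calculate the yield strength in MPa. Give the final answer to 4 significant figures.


sigma_y = sigma0 + k / sqrt(d)
d = 121 um = 1.21e-04 m
sigma_y = 59 + 0.63 / sqrt(1.21e-04)
sigma_y = 116.3 MPa


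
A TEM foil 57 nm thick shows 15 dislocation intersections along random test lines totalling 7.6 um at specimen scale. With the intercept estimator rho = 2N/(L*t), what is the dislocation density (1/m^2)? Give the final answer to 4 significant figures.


rho = 2N / (L * t)
L = 7.6 um = 7.6e-06 m, t = 57 nm = 5.7e-08 m
rho = 2 * 15 / (7.6e-06 * 5.7e-08)
rho = 6.925e+13 1/m^2


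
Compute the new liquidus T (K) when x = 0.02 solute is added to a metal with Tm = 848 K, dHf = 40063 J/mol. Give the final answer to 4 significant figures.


dT = R*Tm^2*x / dHf
dT = 8.314 * 848^2 * 0.02 / 40063
dT = 2.98461 K
T_new = 848 - 2.98461 = 845 K


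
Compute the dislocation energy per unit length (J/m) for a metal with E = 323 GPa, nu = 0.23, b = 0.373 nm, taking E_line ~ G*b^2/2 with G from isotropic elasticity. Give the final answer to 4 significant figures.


Step 1: G = E / (2*(1+nu))
G = 323 / (2*(1+0.23)) = 131.301 GPa = 1.31301e+11 Pa
Step 2: E_line = G*b^2/2
b = 0.373 nm = 3.73e-10 m
E_line = 0.5 * 1.31301e+11 * (3.73e-10)^2 = 9.134e-09 J/m


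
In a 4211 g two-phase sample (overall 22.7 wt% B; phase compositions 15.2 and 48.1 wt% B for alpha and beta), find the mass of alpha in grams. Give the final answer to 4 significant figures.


f_alpha = (C_beta - C0) / (C_beta - C_alpha)
f_alpha = (48.1 - 22.7) / (48.1 - 15.2) = 0.772036
m_alpha = f_alpha * m_total = 0.772036 * 4211 = 3251 g


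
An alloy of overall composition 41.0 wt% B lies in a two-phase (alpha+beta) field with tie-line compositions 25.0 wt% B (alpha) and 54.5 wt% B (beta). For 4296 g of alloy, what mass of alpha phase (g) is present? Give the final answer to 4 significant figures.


f_alpha = (C_beta - C0) / (C_beta - C_alpha)
f_alpha = (54.5 - 41.0) / (54.5 - 25.0) = 0.457627
m_alpha = f_alpha * m_total = 0.457627 * 4296 = 1966 g


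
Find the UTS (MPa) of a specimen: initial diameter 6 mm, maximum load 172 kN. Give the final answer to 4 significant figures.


A0 = pi*(d/2)^2 = pi*(6/2)^2 = 28.2743 mm^2
UTS = F_max / A0 = 172*1000 / 28.2743
UTS = 6083 MPa


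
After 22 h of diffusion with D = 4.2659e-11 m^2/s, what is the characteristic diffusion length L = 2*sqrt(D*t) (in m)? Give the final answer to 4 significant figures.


t = 22 hr = 79200 s
Diffusion length = 2*sqrt(D*t)
= 2*sqrt(4.2659e-11 * 79200)
= 3.676e-03 m


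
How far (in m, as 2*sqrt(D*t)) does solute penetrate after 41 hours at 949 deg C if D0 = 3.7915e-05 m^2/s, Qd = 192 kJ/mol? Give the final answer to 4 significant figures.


Step 1: D = D0 * exp(-Qd/(R*T))
T = 1222.15 K
D = 3.7915e-05 * exp(-192e3 / (8.314 * 1222.15)) = 2.35745e-13 m^2/s
Step 2: L = 2*sqrt(D*t)
t = 41 h = 147600 s
L = 2*sqrt(2.35745e-13 * 147600) = 3.731e-04 m


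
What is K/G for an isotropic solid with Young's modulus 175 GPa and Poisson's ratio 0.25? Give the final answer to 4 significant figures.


G = E / (2*(1+nu))
G = 175 / (2*(1+0.25)) = 70 GPa
K = E / (3*(1-2*nu))
K = 175 / (3*(1-2*0.25)) = 116.667 GPa
K/G = 116.667 / 70 = 1.667


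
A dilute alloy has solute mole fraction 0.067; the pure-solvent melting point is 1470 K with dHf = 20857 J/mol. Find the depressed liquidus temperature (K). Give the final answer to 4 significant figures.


dT = R*Tm^2*x / dHf
dT = 8.314 * 1470^2 * 0.067 / 20857
dT = 57.7122 K
T_new = 1470 - 57.7122 = 1412 K


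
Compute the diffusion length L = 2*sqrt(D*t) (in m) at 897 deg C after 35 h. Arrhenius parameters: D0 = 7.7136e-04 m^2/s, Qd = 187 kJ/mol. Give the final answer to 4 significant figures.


Step 1: D = D0 * exp(-Qd/(R*T))
T = 1170.15 K
D = 7.7136e-04 * exp(-187e3 / (8.314 * 1170.15)) = 3.46268e-12 m^2/s
Step 2: L = 2*sqrt(D*t)
t = 35 h = 126000 s
L = 2*sqrt(3.46268e-12 * 126000) = 1.321e-03 m


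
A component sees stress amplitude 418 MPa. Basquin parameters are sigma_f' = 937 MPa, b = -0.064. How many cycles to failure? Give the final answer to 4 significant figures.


sigma_a = sigma_f' * (2*Nf)^b
2*Nf = (sigma_a / sigma_f')^(1/b)
2*Nf = (418 / 937)^(1/-0.064)
2*Nf = 300297
Nf = 150100 cycles


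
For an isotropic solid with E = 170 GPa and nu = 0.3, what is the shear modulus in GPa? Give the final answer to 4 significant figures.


G = E / (2*(1+nu))
G = 170 / (2*(1+0.3))
G = 65.38 GPa


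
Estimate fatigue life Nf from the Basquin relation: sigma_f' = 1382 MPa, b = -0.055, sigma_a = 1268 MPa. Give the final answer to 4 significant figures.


sigma_a = sigma_f' * (2*Nf)^b
2*Nf = (sigma_a / sigma_f')^(1/b)
2*Nf = (1268 / 1382)^(1/-0.055)
2*Nf = 4.78406
Nf = 2.392 cycles


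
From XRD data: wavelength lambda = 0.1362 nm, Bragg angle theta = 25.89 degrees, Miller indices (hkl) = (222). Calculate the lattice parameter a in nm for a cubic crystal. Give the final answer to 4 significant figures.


d = lambda / (2*sin(theta))
d = 0.1362 / (2*sin(25.89 deg))
d = 0.155962 nm
a = d * sqrt(h^2+k^2+l^2) = 0.155962 * sqrt(12)
a = 0.5403 nm


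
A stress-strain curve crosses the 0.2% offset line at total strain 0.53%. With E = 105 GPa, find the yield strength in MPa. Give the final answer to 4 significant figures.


Offset strain = 0.002
Elastic strain at yield = total_strain - offset = 5.3e-03 - 0.002 = 3.3e-03
sigma_y = E * elastic_strain = 105000 * 3.3e-03
sigma_y = 346.5 MPa


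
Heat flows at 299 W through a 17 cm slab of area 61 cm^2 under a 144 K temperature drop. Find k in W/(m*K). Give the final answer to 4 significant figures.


k = Q*L / (A*dT)
L = 0.17 m, A = 6.1e-03 m^2
k = 299 * 0.17 / (6.1e-03 * 144)
k = 57.87 W/(m*K)


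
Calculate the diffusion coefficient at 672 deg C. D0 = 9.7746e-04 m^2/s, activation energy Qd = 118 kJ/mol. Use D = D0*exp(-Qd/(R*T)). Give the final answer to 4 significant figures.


D = D0 * exp(-Qd / (R*T))
T = 945.15 K
D = 9.7746e-04 * exp(-118e3 / (8.314 * 945.15))
D = 2.941e-10 m^2/s


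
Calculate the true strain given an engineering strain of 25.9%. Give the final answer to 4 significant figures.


epsilon_true = ln(1 + epsilon_eng)
epsilon_true = ln(1 + 0.259)
epsilon_true = 0.2303


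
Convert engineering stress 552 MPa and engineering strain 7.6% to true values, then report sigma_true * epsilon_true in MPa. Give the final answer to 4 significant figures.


sigma_true = sigma_eng * (1 + epsilon_eng)
sigma_true = 552 * (1 + 0.076) = 593.952 MPa
epsilon_true = ln(1 + epsilon_eng)
epsilon_true = ln(1 + 0.076) = 0.0732505
sigma_true * epsilon_true = 593.952 * 0.0732505 = 43.51 MPa


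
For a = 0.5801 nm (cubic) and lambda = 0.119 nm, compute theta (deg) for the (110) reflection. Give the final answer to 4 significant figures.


d = a / sqrt(h^2+k^2+l^2)
d = 0.5801 / sqrt(2) = 0.410193 nm
lambda = 2*d*sin(theta)  =>  sin(theta) = lambda / (2*d)
sin(theta) = 0.119 / (2 * 0.410193) = 0.145054
theta = 8.34 deg


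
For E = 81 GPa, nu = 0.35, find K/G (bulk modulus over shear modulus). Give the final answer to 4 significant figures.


G = E / (2*(1+nu))
G = 81 / (2*(1+0.35)) = 30 GPa
K = E / (3*(1-2*nu))
K = 81 / (3*(1-2*0.35)) = 90 GPa
K/G = 90 / 30 = 3


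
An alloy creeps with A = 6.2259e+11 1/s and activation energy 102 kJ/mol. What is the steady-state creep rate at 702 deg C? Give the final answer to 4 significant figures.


rate = A * exp(-Q / (R*T))
T = 702 + 273.15 = 975.15 K
rate = 6.2259e+11 * exp(-102e3 / (8.314 * 975.15))
rate = 2.139e+06 1/s


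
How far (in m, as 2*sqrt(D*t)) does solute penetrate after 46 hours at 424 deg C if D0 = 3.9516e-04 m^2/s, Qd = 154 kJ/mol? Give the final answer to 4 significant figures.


Step 1: D = D0 * exp(-Qd/(R*T))
T = 697.15 K
D = 3.9516e-04 * exp(-154e3 / (8.314 * 697.15)) = 1.14224e-15 m^2/s
Step 2: L = 2*sqrt(D*t)
t = 46 h = 165600 s
L = 2*sqrt(1.14224e-15 * 165600) = 2.751e-05 m


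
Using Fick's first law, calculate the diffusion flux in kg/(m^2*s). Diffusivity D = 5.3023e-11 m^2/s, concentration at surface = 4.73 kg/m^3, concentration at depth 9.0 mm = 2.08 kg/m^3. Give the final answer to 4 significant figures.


J = -D * (dC/dx) = D * (C1 - C2) / dx
J = 5.3023e-11 * (4.73 - 2.08) / 9e-03
J = 1.561e-08 kg/(m^2*s)


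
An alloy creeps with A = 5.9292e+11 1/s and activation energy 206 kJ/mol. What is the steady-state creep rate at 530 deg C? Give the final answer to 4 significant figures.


rate = A * exp(-Q / (R*T))
T = 530 + 273.15 = 803.15 K
rate = 5.9292e+11 * exp(-206e3 / (8.314 * 803.15))
rate = 0.02371 1/s


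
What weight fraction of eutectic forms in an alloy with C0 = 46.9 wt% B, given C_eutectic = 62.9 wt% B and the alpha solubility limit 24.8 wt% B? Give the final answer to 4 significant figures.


f_primary = (C_e - C0) / (C_e - C_alpha_max)
f_primary = (62.9 - 46.9) / (62.9 - 24.8)
f_primary = 0.419948
f_eutectic = 1 - 0.419948 = 0.5801


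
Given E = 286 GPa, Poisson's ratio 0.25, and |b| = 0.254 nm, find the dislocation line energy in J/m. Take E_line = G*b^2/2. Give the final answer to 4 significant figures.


Step 1: G = E / (2*(1+nu))
G = 286 / (2*(1+0.25)) = 114.4 GPa = 1.144e+11 Pa
Step 2: E_line = G*b^2/2
b = 0.254 nm = 2.54e-10 m
E_line = 0.5 * 1.144e+11 * (2.54e-10)^2 = 3.69e-09 J/m


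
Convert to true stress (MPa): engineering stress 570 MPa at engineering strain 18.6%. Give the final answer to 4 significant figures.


sigma_true = sigma_eng * (1 + epsilon_eng)
sigma_true = 570 * (1 + 0.186)
sigma_true = 676 MPa


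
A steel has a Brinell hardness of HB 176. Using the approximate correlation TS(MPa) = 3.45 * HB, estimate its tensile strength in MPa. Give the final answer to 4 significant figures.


TS (MPa) = 3.45 * HB
TS = 3.45 * 176
TS = 607.2 MPa


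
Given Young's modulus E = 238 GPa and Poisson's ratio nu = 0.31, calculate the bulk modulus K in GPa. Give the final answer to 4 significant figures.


K = E / (3*(1-2*nu))
K = 238 / (3*(1-2*0.31))
K = 208.8 GPa


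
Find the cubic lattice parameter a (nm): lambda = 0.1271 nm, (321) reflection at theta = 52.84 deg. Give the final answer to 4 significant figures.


d = lambda / (2*sin(theta))
d = 0.1271 / (2*sin(52.84 deg))
d = 0.0797413 nm
a = d * sqrt(h^2+k^2+l^2) = 0.0797413 * sqrt(14)
a = 0.2984 nm


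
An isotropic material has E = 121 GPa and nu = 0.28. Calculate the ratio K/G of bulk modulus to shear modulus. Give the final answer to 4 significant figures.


G = E / (2*(1+nu))
G = 121 / (2*(1+0.28)) = 47.2656 GPa
K = E / (3*(1-2*nu))
K = 121 / (3*(1-2*0.28)) = 91.6667 GPa
K/G = 91.6667 / 47.2656 = 1.939


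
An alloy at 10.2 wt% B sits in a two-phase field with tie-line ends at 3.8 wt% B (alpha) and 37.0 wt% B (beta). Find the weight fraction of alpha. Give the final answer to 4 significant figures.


f_alpha = (C_beta - C0) / (C_beta - C_alpha)
f_alpha = (37.0 - 10.2) / (37.0 - 3.8)
f_alpha = 0.8072


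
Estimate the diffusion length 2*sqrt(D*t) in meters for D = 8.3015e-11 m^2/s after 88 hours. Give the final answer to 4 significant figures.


t = 88 hr = 316800 s
Diffusion length = 2*sqrt(D*t)
= 2*sqrt(8.3015e-11 * 316800)
= 0.01026 m


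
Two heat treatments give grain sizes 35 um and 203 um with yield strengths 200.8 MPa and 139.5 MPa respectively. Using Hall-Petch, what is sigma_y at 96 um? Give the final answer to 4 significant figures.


sigma_y = sigma0 + k / sqrt(d)
1/sqrt(d1) = 1/sqrt(3.5e-05) = 169.031;  1/sqrt(d2) = 70.1862
k = (sigma1 - sigma2) / (1/sqrt(d1) - 1/sqrt(d2)) = (200.8 - 139.5) / (169.031 - 70.1862) = 0.620165 MPa*m^0.5
sigma0 = sigma1 - k/sqrt(d1) = 200.8 - 0.620165*169.031 = 95.9729 MPa
sigma_y(d3) = 95.9729 + 0.620165 / sqrt(9.6e-05) = 159.3 MPa


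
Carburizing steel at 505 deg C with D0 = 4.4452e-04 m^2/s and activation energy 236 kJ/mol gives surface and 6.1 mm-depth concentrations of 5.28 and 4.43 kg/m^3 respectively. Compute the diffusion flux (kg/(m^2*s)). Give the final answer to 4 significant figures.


Step 1: D = D0 * exp(-Qd/(R*T))
T = 505 + 273.15 = 778.15 K
D = 4.4452e-04 * exp(-236e3 / (8.314 * 778.15)) = 6.38879e-20 m^2/s
Step 2: J = D * (C1 - C2) / dx
J = 6.38879e-20 * (5.28 - 4.43) / 6.1e-03
J = 8.902e-18 kg/(m^2*s)


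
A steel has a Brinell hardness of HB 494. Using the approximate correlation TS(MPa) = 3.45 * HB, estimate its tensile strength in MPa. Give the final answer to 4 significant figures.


TS (MPa) = 3.45 * HB
TS = 3.45 * 494
TS = 1704 MPa


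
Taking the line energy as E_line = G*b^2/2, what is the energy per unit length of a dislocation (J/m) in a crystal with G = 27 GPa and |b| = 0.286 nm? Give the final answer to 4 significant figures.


E = G*b^2/2
b = 0.286 nm = 2.86e-10 m
G = 27 GPa = 2.7e+10 Pa
E = 0.5 * 2.7e+10 * (2.86e-10)^2
E = 1.104e-09 J/m


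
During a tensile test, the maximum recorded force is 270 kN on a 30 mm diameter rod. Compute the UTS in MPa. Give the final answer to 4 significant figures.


A0 = pi*(d/2)^2 = pi*(30/2)^2 = 706.858 mm^2
UTS = F_max / A0 = 270*1000 / 706.858
UTS = 382 MPa


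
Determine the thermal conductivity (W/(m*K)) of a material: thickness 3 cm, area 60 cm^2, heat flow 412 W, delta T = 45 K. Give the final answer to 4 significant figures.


k = Q*L / (A*dT)
L = 0.03 m, A = 6e-03 m^2
k = 412 * 0.03 / (6e-03 * 45)
k = 45.78 W/(m*K)


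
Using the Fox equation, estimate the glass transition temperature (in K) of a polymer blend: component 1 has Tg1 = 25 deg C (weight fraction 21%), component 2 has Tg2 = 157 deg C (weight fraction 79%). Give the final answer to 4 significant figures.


1/Tg = w1/Tg1 + w2/Tg2 (in Kelvin)
Tg1 = 298.15 K, Tg2 = 430.15 K
1/Tg = 0.21/298.15 + 0.79/430.15
Tg = 393.6 K


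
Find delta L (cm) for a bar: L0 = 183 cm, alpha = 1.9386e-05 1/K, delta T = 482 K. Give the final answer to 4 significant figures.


dL = L0 * alpha * dT
dL = 183 * 1.9386e-05 * 482
dL = 1.71 cm


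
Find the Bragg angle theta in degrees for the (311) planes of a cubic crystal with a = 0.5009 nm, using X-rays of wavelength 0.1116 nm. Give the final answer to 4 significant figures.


d = a / sqrt(h^2+k^2+l^2)
d = 0.5009 / sqrt(11) = 0.151027 nm
lambda = 2*d*sin(theta)  =>  sin(theta) = lambda / (2*d)
sin(theta) = 0.1116 / (2 * 0.151027) = 0.36947
theta = 21.68 deg


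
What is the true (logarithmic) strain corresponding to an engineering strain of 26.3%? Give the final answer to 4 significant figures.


epsilon_true = ln(1 + epsilon_eng)
epsilon_true = ln(1 + 0.263)
epsilon_true = 0.2335


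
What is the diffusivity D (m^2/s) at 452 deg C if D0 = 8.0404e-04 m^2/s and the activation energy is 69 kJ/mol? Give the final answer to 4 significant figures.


D = D0 * exp(-Qd / (R*T))
T = 725.15 K
D = 8.0404e-04 * exp(-69e3 / (8.314 * 725.15))
D = 8.607e-09 m^2/s


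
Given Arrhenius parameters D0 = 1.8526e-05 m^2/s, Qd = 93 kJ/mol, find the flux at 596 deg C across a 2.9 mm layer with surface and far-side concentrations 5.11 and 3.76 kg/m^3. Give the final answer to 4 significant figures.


Step 1: D = D0 * exp(-Qd/(R*T))
T = 596 + 273.15 = 869.15 K
D = 1.8526e-05 * exp(-93e3 / (8.314 * 869.15)) = 4.76888e-11 m^2/s
Step 2: J = D * (C1 - C2) / dx
J = 4.76888e-11 * (5.11 - 3.76) / 2.9e-03
J = 2.22e-08 kg/(m^2*s)


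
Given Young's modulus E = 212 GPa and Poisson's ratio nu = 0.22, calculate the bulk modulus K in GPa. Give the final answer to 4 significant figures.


K = E / (3*(1-2*nu))
K = 212 / (3*(1-2*0.22))
K = 126.2 GPa


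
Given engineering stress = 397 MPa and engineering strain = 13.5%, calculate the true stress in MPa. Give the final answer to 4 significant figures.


sigma_true = sigma_eng * (1 + epsilon_eng)
sigma_true = 397 * (1 + 0.135)
sigma_true = 450.6 MPa


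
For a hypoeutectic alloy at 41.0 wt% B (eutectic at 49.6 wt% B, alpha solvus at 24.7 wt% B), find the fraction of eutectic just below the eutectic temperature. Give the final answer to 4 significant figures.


f_primary = (C_e - C0) / (C_e - C_alpha_max)
f_primary = (49.6 - 41.0) / (49.6 - 24.7)
f_primary = 0.345382
f_eutectic = 1 - 0.345382 = 0.6546


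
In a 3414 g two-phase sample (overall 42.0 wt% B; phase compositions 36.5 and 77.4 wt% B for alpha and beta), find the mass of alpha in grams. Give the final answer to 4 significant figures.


f_alpha = (C_beta - C0) / (C_beta - C_alpha)
f_alpha = (77.4 - 42.0) / (77.4 - 36.5) = 0.865526
m_alpha = f_alpha * m_total = 0.865526 * 3414 = 2955 g


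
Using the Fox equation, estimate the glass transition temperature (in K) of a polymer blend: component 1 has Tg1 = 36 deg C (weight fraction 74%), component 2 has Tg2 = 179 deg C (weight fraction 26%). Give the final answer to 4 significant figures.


1/Tg = w1/Tg1 + w2/Tg2 (in Kelvin)
Tg1 = 309.15 K, Tg2 = 452.15 K
1/Tg = 0.74/309.15 + 0.26/452.15
Tg = 336.8 K


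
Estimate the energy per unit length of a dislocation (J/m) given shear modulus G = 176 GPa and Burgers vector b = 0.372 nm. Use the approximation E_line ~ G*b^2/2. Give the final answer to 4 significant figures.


E = G*b^2/2
b = 0.372 nm = 3.72e-10 m
G = 176 GPa = 1.76e+11 Pa
E = 0.5 * 1.76e+11 * (3.72e-10)^2
E = 1.218e-08 J/m


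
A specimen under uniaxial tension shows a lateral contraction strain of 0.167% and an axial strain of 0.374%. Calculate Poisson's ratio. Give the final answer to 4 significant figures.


nu = -epsilon_lat / epsilon_axial
Lateral strain is contraction (negative), so using magnitudes:
nu = 0.167 / 0.374
nu = 0.4465


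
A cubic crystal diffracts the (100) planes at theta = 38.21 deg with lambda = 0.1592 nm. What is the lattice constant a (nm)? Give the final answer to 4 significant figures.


d = lambda / (2*sin(theta))
d = 0.1592 / (2*sin(38.21 deg))
d = 0.128689 nm
a = d * sqrt(h^2+k^2+l^2) = 0.128689 * sqrt(1)
a = 0.1287 nm


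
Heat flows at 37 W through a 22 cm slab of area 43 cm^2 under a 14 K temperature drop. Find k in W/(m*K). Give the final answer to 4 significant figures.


k = Q*L / (A*dT)
L = 0.22 m, A = 4.3e-03 m^2
k = 37 * 0.22 / (4.3e-03 * 14)
k = 135.2 W/(m*K)


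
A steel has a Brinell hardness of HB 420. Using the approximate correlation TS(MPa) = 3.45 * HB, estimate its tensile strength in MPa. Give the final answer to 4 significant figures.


TS (MPa) = 3.45 * HB
TS = 3.45 * 420
TS = 1449 MPa


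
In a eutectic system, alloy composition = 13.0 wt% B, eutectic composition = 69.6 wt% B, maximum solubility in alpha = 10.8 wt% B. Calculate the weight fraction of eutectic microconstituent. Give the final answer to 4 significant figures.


f_primary = (C_e - C0) / (C_e - C_alpha_max)
f_primary = (69.6 - 13.0) / (69.6 - 10.8)
f_primary = 0.962585
f_eutectic = 1 - 0.962585 = 0.03741


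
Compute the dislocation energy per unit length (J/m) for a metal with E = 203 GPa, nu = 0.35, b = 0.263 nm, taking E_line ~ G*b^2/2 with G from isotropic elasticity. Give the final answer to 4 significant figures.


Step 1: G = E / (2*(1+nu))
G = 203 / (2*(1+0.35)) = 75.1852 GPa = 7.51852e+10 Pa
Step 2: E_line = G*b^2/2
b = 0.263 nm = 2.63e-10 m
E_line = 0.5 * 7.51852e+10 * (2.63e-10)^2 = 2.6e-09 J/m


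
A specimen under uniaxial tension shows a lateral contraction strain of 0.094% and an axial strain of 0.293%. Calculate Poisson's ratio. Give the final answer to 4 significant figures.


nu = -epsilon_lat / epsilon_axial
Lateral strain is contraction (negative), so using magnitudes:
nu = 0.094 / 0.293
nu = 0.3208


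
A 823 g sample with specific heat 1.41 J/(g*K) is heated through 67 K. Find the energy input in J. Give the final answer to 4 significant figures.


Q = m * cp * dT
Q = 823 * 1.41 * 67
Q = 77750 J


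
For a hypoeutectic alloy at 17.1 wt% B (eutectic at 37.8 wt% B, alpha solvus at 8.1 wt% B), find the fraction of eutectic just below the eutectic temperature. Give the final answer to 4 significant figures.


f_primary = (C_e - C0) / (C_e - C_alpha_max)
f_primary = (37.8 - 17.1) / (37.8 - 8.1)
f_primary = 0.69697
f_eutectic = 1 - 0.69697 = 0.303


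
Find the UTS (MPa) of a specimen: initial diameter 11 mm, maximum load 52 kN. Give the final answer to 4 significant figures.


A0 = pi*(d/2)^2 = pi*(11/2)^2 = 95.0332 mm^2
UTS = F_max / A0 = 52*1000 / 95.0332
UTS = 547.2 MPa


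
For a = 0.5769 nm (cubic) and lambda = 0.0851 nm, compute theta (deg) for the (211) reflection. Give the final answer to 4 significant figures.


d = a / sqrt(h^2+k^2+l^2)
d = 0.5769 / sqrt(6) = 0.235518 nm
lambda = 2*d*sin(theta)  =>  sin(theta) = lambda / (2*d)
sin(theta) = 0.0851 / (2 * 0.235518) = 0.180665
theta = 10.41 deg


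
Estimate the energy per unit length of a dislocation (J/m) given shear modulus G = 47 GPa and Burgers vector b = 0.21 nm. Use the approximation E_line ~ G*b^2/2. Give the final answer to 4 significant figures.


E = G*b^2/2
b = 0.21 nm = 2.1e-10 m
G = 47 GPa = 4.7e+10 Pa
E = 0.5 * 4.7e+10 * (2.1e-10)^2
E = 1.036e-09 J/m


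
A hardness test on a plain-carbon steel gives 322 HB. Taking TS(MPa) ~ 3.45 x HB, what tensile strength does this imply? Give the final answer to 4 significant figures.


TS (MPa) = 3.45 * HB
TS = 3.45 * 322
TS = 1111 MPa


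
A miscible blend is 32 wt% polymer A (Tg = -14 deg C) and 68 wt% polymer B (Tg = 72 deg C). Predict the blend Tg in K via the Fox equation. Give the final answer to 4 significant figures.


1/Tg = w1/Tg1 + w2/Tg2 (in Kelvin)
Tg1 = 259.15 K, Tg2 = 345.15 K
1/Tg = 0.32/259.15 + 0.68/345.15
Tg = 312 K


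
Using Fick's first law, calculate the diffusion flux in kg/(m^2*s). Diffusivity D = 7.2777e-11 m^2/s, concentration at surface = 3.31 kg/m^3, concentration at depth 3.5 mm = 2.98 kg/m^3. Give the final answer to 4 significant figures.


J = -D * (dC/dx) = D * (C1 - C2) / dx
J = 7.2777e-11 * (3.31 - 2.98) / 3.5e-03
J = 6.862e-09 kg/(m^2*s)


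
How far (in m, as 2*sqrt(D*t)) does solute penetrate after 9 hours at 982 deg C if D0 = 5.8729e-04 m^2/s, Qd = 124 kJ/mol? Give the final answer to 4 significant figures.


Step 1: D = D0 * exp(-Qd/(R*T))
T = 1255.15 K
D = 5.8729e-04 * exp(-124e3 / (8.314 * 1255.15)) = 4.05743e-09 m^2/s
Step 2: L = 2*sqrt(D*t)
t = 9 h = 32400 s
L = 2*sqrt(4.05743e-09 * 32400) = 0.02293 m


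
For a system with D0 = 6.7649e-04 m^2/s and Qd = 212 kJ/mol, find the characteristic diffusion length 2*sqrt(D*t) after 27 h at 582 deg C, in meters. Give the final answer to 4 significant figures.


Step 1: D = D0 * exp(-Qd/(R*T))
T = 855.15 K
D = 6.7649e-04 * exp(-212e3 / (8.314 * 855.15)) = 7.59134e-17 m^2/s
Step 2: L = 2*sqrt(D*t)
t = 27 h = 97200 s
L = 2*sqrt(7.59134e-17 * 97200) = 5.433e-06 m


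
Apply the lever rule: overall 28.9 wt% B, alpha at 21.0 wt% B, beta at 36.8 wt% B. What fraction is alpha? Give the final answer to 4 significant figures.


f_alpha = (C_beta - C0) / (C_beta - C_alpha)
f_alpha = (36.8 - 28.9) / (36.8 - 21.0)
f_alpha = 0.5


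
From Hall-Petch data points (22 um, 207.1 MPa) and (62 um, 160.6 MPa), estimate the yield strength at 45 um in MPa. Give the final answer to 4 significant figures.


sigma_y = sigma0 + k / sqrt(d)
1/sqrt(d1) = 1/sqrt(2.2e-05) = 213.201;  1/sqrt(d2) = 127
k = (sigma1 - sigma2) / (1/sqrt(d1) - 1/sqrt(d2)) = (207.1 - 160.6) / (213.201 - 127) = 0.539439 MPa*m^0.5
sigma0 = sigma1 - k/sqrt(d1) = 207.1 - 0.539439*213.201 = 92.0911 MPa
sigma_y(d3) = 92.0911 + 0.539439 / sqrt(4.5e-05) = 172.5 MPa


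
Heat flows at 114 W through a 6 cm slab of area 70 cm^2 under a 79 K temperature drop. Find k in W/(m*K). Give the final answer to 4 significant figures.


k = Q*L / (A*dT)
L = 0.06 m, A = 7e-03 m^2
k = 114 * 0.06 / (7e-03 * 79)
k = 12.37 W/(m*K)


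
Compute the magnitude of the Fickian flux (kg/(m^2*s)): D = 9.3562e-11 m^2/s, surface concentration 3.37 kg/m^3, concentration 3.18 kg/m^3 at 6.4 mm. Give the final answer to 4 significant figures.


J = -D * (dC/dx) = D * (C1 - C2) / dx
J = 9.3562e-11 * (3.37 - 3.18) / 6.4e-03
J = 2.778e-09 kg/(m^2*s)


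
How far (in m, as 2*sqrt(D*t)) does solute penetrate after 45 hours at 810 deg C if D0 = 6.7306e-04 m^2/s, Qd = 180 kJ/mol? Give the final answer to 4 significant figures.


Step 1: D = D0 * exp(-Qd/(R*T))
T = 1083.15 K
D = 6.7306e-04 * exp(-180e3 / (8.314 * 1083.15)) = 1.40373e-12 m^2/s
Step 2: L = 2*sqrt(D*t)
t = 45 h = 162000 s
L = 2*sqrt(1.40373e-12 * 162000) = 9.537e-04 m


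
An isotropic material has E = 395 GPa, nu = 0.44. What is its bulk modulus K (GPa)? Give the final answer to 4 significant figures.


K = E / (3*(1-2*nu))
K = 395 / (3*(1-2*0.44))
K = 1097 GPa


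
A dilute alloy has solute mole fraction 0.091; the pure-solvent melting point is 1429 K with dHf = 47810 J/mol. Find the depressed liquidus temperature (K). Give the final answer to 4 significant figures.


dT = R*Tm^2*x / dHf
dT = 8.314 * 1429^2 * 0.091 / 47810
dT = 32.3145 K
T_new = 1429 - 32.3145 = 1397 K


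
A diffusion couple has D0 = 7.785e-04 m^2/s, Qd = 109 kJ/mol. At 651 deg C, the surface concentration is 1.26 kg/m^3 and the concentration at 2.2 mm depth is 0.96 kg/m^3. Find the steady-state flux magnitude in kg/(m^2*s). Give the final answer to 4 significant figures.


Step 1: D = D0 * exp(-Qd/(R*T))
T = 651 + 273.15 = 924.15 K
D = 7.785e-04 * exp(-109e3 / (8.314 * 924.15)) = 5.37227e-10 m^2/s
Step 2: J = D * (C1 - C2) / dx
J = 5.37227e-10 * (1.26 - 0.96) / 2.2e-03
J = 7.326e-08 kg/(m^2*s)


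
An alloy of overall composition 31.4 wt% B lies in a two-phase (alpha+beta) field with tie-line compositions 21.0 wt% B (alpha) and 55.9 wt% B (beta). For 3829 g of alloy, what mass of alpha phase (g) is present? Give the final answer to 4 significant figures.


f_alpha = (C_beta - C0) / (C_beta - C_alpha)
f_alpha = (55.9 - 31.4) / (55.9 - 21.0) = 0.702006
m_alpha = f_alpha * m_total = 0.702006 * 3829 = 2688 g


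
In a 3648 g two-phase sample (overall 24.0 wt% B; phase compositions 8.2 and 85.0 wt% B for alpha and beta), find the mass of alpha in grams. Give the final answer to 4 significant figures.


f_alpha = (C_beta - C0) / (C_beta - C_alpha)
f_alpha = (85.0 - 24.0) / (85.0 - 8.2) = 0.794271
m_alpha = f_alpha * m_total = 0.794271 * 3648 = 2898 g


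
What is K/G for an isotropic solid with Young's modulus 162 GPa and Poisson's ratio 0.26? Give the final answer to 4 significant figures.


G = E / (2*(1+nu))
G = 162 / (2*(1+0.26)) = 64.2857 GPa
K = E / (3*(1-2*nu))
K = 162 / (3*(1-2*0.26)) = 112.5 GPa
K/G = 112.5 / 64.2857 = 1.75


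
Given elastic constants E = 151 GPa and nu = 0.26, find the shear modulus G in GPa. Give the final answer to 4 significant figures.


G = E / (2*(1+nu))
G = 151 / (2*(1+0.26))
G = 59.92 GPa


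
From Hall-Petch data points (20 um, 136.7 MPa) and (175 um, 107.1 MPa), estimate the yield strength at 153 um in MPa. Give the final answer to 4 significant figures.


sigma_y = sigma0 + k / sqrt(d)
1/sqrt(d1) = 1/sqrt(2e-05) = 223.607;  1/sqrt(d2) = 75.5929
k = (sigma1 - sigma2) / (1/sqrt(d1) - 1/sqrt(d2)) = (136.7 - 107.1) / (223.607 - 75.5929) = 0.199981 MPa*m^0.5
sigma0 = sigma1 - k/sqrt(d1) = 136.7 - 0.199981*223.607 = 91.9828 MPa
sigma_y(d3) = 91.9828 + 0.199981 / sqrt(1.53e-04) = 108.2 MPa


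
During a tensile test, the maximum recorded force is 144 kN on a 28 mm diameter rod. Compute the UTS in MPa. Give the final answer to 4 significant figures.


A0 = pi*(d/2)^2 = pi*(28/2)^2 = 615.752 mm^2
UTS = F_max / A0 = 144*1000 / 615.752
UTS = 233.9 MPa


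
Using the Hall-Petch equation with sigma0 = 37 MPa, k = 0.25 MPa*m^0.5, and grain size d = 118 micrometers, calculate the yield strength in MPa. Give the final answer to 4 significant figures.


sigma_y = sigma0 + k / sqrt(d)
d = 118 um = 1.18e-04 m
sigma_y = 37 + 0.25 / sqrt(1.18e-04)
sigma_y = 60.01 MPa


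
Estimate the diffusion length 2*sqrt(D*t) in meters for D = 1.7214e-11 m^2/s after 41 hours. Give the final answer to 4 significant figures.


t = 41 hr = 147600 s
Diffusion length = 2*sqrt(D*t)
= 2*sqrt(1.7214e-11 * 147600)
= 3.188e-03 m


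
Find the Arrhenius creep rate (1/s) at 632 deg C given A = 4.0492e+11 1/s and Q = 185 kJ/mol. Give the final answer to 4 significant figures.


rate = A * exp(-Q / (R*T))
T = 632 + 273.15 = 905.15 K
rate = 4.0492e+11 * exp(-185e3 / (8.314 * 905.15))
rate = 8.53 1/s


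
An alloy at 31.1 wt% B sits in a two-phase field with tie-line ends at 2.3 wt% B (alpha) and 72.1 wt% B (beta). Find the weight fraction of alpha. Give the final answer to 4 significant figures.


f_alpha = (C_beta - C0) / (C_beta - C_alpha)
f_alpha = (72.1 - 31.1) / (72.1 - 2.3)
f_alpha = 0.5874


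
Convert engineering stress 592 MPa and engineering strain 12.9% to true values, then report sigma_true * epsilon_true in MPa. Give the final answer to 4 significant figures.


sigma_true = sigma_eng * (1 + epsilon_eng)
sigma_true = 592 * (1 + 0.129) = 668.368 MPa
epsilon_true = ln(1 + epsilon_eng)
epsilon_true = ln(1 + 0.129) = 0.121332
sigma_true * epsilon_true = 668.368 * 0.121332 = 81.09 MPa


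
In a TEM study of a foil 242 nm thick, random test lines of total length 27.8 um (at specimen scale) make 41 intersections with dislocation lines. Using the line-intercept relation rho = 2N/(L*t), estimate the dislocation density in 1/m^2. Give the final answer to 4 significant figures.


rho = 2N / (L * t)
L = 27.8 um = 2.78e-05 m, t = 242 nm = 2.42e-07 m
rho = 2 * 41 / (2.78e-05 * 2.42e-07)
rho = 1.219e+13 1/m^2


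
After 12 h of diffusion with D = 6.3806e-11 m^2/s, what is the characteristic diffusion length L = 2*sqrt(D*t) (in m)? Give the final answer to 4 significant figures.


t = 12 hr = 43200 s
Diffusion length = 2*sqrt(D*t)
= 2*sqrt(6.3806e-11 * 43200)
= 3.32e-03 m


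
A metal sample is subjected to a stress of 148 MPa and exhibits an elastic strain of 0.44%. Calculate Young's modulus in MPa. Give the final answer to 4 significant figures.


E = sigma / epsilon
epsilon = 0.44% = 4.4e-03
E = 148 / 4.4e-03
E = 33640 MPa


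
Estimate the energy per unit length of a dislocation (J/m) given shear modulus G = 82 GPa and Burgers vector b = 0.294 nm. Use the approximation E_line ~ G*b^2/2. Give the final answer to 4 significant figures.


E = G*b^2/2
b = 0.294 nm = 2.94e-10 m
G = 82 GPa = 8.2e+10 Pa
E = 0.5 * 8.2e+10 * (2.94e-10)^2
E = 3.544e-09 J/m


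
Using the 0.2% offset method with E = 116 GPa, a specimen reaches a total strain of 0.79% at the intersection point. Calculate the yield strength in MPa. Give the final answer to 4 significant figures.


Offset strain = 0.002
Elastic strain at yield = total_strain - offset = 7.9e-03 - 0.002 = 5.9e-03
sigma_y = E * elastic_strain = 116000 * 5.9e-03
sigma_y = 684.4 MPa


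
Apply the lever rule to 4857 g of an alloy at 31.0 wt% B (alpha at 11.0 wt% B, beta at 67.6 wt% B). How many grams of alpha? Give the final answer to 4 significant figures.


f_alpha = (C_beta - C0) / (C_beta - C_alpha)
f_alpha = (67.6 - 31.0) / (67.6 - 11.0) = 0.646643
m_alpha = f_alpha * m_total = 0.646643 * 4857 = 3141 g


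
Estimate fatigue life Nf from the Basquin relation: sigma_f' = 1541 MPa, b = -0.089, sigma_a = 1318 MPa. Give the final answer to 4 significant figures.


sigma_a = sigma_f' * (2*Nf)^b
2*Nf = (sigma_a / sigma_f')^(1/b)
2*Nf = (1318 / 1541)^(1/-0.089)
2*Nf = 5.79132
Nf = 2.896 cycles


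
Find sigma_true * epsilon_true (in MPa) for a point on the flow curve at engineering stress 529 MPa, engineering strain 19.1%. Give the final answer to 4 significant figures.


sigma_true = sigma_eng * (1 + epsilon_eng)
sigma_true = 529 * (1 + 0.191) = 630.039 MPa
epsilon_true = ln(1 + epsilon_eng)
epsilon_true = ln(1 + 0.191) = 0.174793
sigma_true * epsilon_true = 630.039 * 0.174793 = 110.1 MPa


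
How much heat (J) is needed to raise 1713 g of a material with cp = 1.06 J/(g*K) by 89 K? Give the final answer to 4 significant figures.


Q = m * cp * dT
Q = 1713 * 1.06 * 89
Q = 161600 J


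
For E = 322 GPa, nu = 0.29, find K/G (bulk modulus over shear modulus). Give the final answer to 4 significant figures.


G = E / (2*(1+nu))
G = 322 / (2*(1+0.29)) = 124.806 GPa
K = E / (3*(1-2*nu))
K = 322 / (3*(1-2*0.29)) = 255.556 GPa
K/G = 255.556 / 124.806 = 2.048


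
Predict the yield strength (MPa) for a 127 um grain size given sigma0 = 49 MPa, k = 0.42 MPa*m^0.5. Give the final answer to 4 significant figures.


sigma_y = sigma0 + k / sqrt(d)
d = 127 um = 1.27e-04 m
sigma_y = 49 + 0.42 / sqrt(1.27e-04)
sigma_y = 86.27 MPa
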